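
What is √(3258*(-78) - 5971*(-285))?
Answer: √1447611 ≈ 1203.2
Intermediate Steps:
√(3258*(-78) - 5971*(-285)) = √(-254124 + 1701735) = √1447611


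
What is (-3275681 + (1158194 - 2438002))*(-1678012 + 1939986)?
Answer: -1193419675286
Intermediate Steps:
(-3275681 + (1158194 - 2438002))*(-1678012 + 1939986) = (-3275681 - 1279808)*261974 = -4555489*261974 = -1193419675286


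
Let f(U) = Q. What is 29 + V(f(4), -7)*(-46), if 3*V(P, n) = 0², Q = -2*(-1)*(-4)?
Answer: 29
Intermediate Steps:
Q = -8 (Q = 2*(-4) = -8)
f(U) = -8
V(P, n) = 0 (V(P, n) = (⅓)*0² = (⅓)*0 = 0)
29 + V(f(4), -7)*(-46) = 29 + 0*(-46) = 29 + 0 = 29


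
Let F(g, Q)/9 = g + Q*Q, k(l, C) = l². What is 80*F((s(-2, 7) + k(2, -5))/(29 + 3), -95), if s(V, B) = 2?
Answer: 6498135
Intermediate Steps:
F(g, Q) = 9*g + 9*Q² (F(g, Q) = 9*(g + Q*Q) = 9*(g + Q²) = 9*g + 9*Q²)
80*F((s(-2, 7) + k(2, -5))/(29 + 3), -95) = 80*(9*((2 + 2²)/(29 + 3)) + 9*(-95)²) = 80*(9*((2 + 4)/32) + 9*9025) = 80*(9*(6*(1/32)) + 81225) = 80*(9*(3/16) + 81225) = 80*(27/16 + 81225) = 80*(1299627/16) = 6498135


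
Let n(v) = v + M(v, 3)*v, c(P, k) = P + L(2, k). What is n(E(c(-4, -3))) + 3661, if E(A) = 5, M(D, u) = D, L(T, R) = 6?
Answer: 3691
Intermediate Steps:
c(P, k) = 6 + P (c(P, k) = P + 6 = 6 + P)
n(v) = v + v**2 (n(v) = v + v*v = v + v**2)
n(E(c(-4, -3))) + 3661 = 5*(1 + 5) + 3661 = 5*6 + 3661 = 30 + 3661 = 3691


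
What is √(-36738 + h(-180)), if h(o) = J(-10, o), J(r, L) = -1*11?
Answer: I*√36749 ≈ 191.7*I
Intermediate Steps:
J(r, L) = -11
h(o) = -11
√(-36738 + h(-180)) = √(-36738 - 11) = √(-36749) = I*√36749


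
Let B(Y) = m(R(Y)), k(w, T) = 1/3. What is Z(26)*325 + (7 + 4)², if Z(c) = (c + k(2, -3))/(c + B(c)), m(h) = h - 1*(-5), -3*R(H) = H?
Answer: 33782/67 ≈ 504.21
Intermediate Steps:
R(H) = -H/3
k(w, T) = ⅓
m(h) = 5 + h (m(h) = h + 5 = 5 + h)
B(Y) = 5 - Y/3
Z(c) = (⅓ + c)/(5 + 2*c/3) (Z(c) = (c + ⅓)/(c + (5 - c/3)) = (⅓ + c)/(5 + 2*c/3))
Z(26)*325 + (7 + 4)² = ((1 + 3*26)/(15 + 2*26))*325 + (7 + 4)² = ((1 + 78)/(15 + 52))*325 + 11² = (79/67)*325 + 121 = 25675/67 + 121 = 33782/67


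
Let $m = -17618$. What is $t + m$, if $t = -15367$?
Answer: $-32985$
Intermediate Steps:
$t + m = -15367 - 17618 = -32985$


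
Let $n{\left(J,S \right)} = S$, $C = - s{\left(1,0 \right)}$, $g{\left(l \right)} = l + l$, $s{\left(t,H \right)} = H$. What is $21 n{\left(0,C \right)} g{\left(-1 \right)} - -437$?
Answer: $437$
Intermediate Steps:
$g{\left(l \right)} = 2 l$
$C = 0$ ($C = \left(-1\right) 0 = 0$)
$21 n{\left(0,C \right)} g{\left(-1 \right)} - -437 = 21 \cdot 0 \cdot 2 \left(-1\right) - -437 = 0 \left(-2\right) + 437 = 0 + 437 = 437$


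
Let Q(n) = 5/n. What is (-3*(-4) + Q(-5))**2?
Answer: 121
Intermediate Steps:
(-3*(-4) + Q(-5))**2 = (-3*(-4) + 5/(-5))**2 = (12 + 5*(-1/5))**2 = (12 - 1)**2 = 11**2 = 121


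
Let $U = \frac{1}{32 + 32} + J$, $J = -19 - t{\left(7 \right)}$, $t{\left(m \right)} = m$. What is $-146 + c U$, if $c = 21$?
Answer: $- \frac{44267}{64} \approx -691.67$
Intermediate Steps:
$J = -26$ ($J = -19 - 7 = -26$)
$U = - \frac{1663}{64}$ ($U = \frac{1}{32 + 32} - 26 = \frac{1}{64} - 26 = - \frac{1663}{64} \approx -25.984$)
$-146 + c U = -146 + 21 \left(- \frac{1663}{64}\right) = -146 - \frac{34923}{64} = - \frac{44267}{64}$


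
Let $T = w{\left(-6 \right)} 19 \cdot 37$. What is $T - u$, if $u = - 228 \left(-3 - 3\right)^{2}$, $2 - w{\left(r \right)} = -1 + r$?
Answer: $14535$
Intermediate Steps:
$w{\left(r \right)} = 3 - r$ ($w{\left(r \right)} = 2 - \left(-1 + r\right) = 3 - r$)
$T = 6327$ ($T = \left(3 - -6\right) 19 \cdot 37 = \left(3 + 6\right) 19 \cdot 37 = 9 \cdot 19 \cdot 37 = 171 \cdot 37 = 6327$)
$u = -8208$ ($u = - 228 \left(-6\right)^{2} = \left(-228\right) 36 = -8208$)
$T - u = 6327 - -8208 = 6327 + 8208 = 14535$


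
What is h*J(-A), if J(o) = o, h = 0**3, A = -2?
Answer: 0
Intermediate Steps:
h = 0
h*J(-A) = 0*(-1*(-2)) = 0*2 = 0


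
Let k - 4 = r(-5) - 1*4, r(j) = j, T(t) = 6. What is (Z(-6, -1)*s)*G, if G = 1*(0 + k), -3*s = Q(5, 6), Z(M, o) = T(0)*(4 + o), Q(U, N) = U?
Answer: 150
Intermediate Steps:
Z(M, o) = 24 + 6*o (Z(M, o) = 6*(4 + o) = 24 + 6*o)
s = -5/3 (s = -⅓*5 = -5/3 ≈ -1.6667)
k = -5 (k = 4 + (-5 - 1*4) = 4 + (-5 - 4) = 4 - 9 = -5)
G = -5 (G = 1*(0 - 5) = 1*(-5) = -5)
(Z(-6, -1)*s)*G = ((24 + 6*(-1))*(-5/3))*(-5) = ((24 - 6)*(-5/3))*(-5) = (18*(-5/3))*(-5) = -30*(-5) = 150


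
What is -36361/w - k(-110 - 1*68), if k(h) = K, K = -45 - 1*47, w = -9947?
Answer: 951485/9947 ≈ 95.656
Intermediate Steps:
K = -92 (K = -45 - 47 = -92)
k(h) = -92
-36361/w - k(-110 - 1*68) = -36361/(-9947) - 1*(-92) = -36361*(-1/9947) + 92 = 36361/9947 + 92 = 951485/9947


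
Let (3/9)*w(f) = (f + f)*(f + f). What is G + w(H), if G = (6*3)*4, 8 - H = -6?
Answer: 2424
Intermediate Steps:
H = 14 (H = 8 - 1*(-6) = 8 + 6 = 14)
G = 72 (G = 18*4 = 72)
w(f) = 12*f² (w(f) = 3*((f + f)*(f + f)) = 3*((2*f)*(2*f)) = 3*(4*f²) = 12*f²)
G + w(H) = 72 + 12*14² = 72 + 12*196 = 72 + 2352 = 2424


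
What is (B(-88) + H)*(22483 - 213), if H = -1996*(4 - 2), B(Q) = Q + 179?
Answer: -86875270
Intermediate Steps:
B(Q) = 179 + Q
H = -3992 (H = -1996*2 = -3992)
(B(-88) + H)*(22483 - 213) = ((179 - 88) - 3992)*(22483 - 213) = (91 - 3992)*22270 = -3901*22270 = -86875270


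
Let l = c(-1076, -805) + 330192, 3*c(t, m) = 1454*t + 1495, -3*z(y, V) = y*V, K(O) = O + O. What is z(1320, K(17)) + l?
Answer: -205771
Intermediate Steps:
K(O) = 2*O
z(y, V) = -V*y/3 (z(y, V) = -y*V/3 = -V*y/3)
c(t, m) = 1495/3 + 1454*t/3 (c(t, m) = (1454*t + 1495)/3 = (1495 + 1454*t)/3 = 1495/3 + 1454*t/3)
l = -190811 (l = (1495/3 + (1454/3)*(-1076)) + 330192 = (1495/3 - 1564504/3) + 330192 = -521003 + 330192 = -190811)
z(1320, K(17)) + l = -⅓*2*17*1320 - 190811 = -⅓*34*1320 - 190811 = -14960 - 190811 = -205771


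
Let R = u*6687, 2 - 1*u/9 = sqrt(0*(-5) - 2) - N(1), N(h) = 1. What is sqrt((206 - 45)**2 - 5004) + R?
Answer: 180549 + sqrt(20917) - 60183*I*sqrt(2) ≈ 1.8069e+5 - 85112.0*I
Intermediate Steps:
u = 27 - 9*I*sqrt(2) (u = 18 - 9*(sqrt(0*(-5) - 2) - 1*1) = 18 - 9*(sqrt(0 - 2) - 1) = 18 - 9*(sqrt(-2) - 1) = 18 - 9*(I*sqrt(2) - 1) = 18 - 9*(-1 + I*sqrt(2)) = 18 + (9 - 9*I*sqrt(2)) = 27 - 9*I*sqrt(2) ≈ 27.0 - 12.728*I)
R = 180549 - 60183*I*sqrt(2) (R = (27 - 9*I*sqrt(2))*6687 = 180549 - 60183*I*sqrt(2) ≈ 1.8055e+5 - 85112.0*I)
sqrt((206 - 45)**2 - 5004) + R = sqrt((206 - 45)**2 - 5004) + (180549 - 60183*I*sqrt(2)) = sqrt(161**2 - 5004) + (180549 - 60183*I*sqrt(2)) = sqrt(25921 - 5004) + (180549 - 60183*I*sqrt(2)) = sqrt(20917) + (180549 - 60183*I*sqrt(2)) = 180549 + sqrt(20917) - 60183*I*sqrt(2)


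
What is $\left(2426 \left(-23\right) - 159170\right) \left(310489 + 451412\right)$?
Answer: $-163784334168$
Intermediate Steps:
$\left(2426 \left(-23\right) - 159170\right) \left(310489 + 451412\right) = \left(-55798 - 159170\right) 761901 = \left(-214968\right) 761901 = -163784334168$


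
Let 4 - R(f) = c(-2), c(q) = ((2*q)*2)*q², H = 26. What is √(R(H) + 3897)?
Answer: 3*√437 ≈ 62.714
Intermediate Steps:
c(q) = 4*q³ (c(q) = (4*q)*q² = 4*q³)
R(f) = 36 (R(f) = 4 - 4*(-2)³ = 4 - 4*(-8) = 4 - 1*(-32) = 4 + 32 = 36)
√(R(H) + 3897) = √(36 + 3897) = √3933 = 3*√437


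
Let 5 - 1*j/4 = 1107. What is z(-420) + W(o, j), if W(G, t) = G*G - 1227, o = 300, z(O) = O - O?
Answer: 88773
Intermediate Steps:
z(O) = 0
j = -4408 (j = 20 - 4*1107 = 20 - 4428 = -4408)
W(G, t) = -1227 + G**2 (W(G, t) = G**2 - 1227 = -1227 + G**2)
z(-420) + W(o, j) = 0 + (-1227 + 300**2) = 0 + (-1227 + 90000) = 0 + 88773 = 88773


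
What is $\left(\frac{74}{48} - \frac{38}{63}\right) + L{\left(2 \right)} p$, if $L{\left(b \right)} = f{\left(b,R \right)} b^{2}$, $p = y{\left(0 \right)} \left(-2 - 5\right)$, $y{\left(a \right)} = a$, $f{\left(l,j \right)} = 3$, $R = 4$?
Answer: $\frac{473}{504} \approx 0.93849$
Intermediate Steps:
$p = 0$ ($p = 0 \left(-2 - 5\right) = 0 \left(-7\right) = 0$)
$L{\left(b \right)} = 3 b^{2}$
$\left(\frac{74}{48} - \frac{38}{63}\right) + L{\left(2 \right)} p = \left(\frac{74}{48} - \frac{38}{63}\right) + 3 \cdot 2^{2} \cdot 0 = \left(74 \cdot \frac{1}{48} - \frac{38}{63}\right) + 3 \cdot 4 \cdot 0 = \left(\frac{37}{24} - \frac{38}{63}\right) + 12 \cdot 0 = \frac{473}{504} + 0 = \frac{473}{504}$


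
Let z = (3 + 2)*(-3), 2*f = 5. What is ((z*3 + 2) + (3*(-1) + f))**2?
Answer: 7569/4 ≈ 1892.3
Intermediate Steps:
f = 5/2 (f = (1/2)*5 = 5/2 ≈ 2.5000)
z = -15 (z = 5*(-3) = -15)
((z*3 + 2) + (3*(-1) + f))**2 = ((-15*3 + 2) + (3*(-1) + 5/2))**2 = ((-45 + 2) + (-3 + 5/2))**2 = (-43 - 1/2)**2 = (-87/2)**2 = 7569/4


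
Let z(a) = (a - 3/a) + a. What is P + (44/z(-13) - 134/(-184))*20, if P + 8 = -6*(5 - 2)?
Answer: -70245/1541 ≈ -45.584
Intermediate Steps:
z(a) = -3/a + 2*a
P = -26 (P = -8 - 6*(5 - 2) = -8 - 6*3 = -8 - 18 = -26)
P + (44/z(-13) - 134/(-184))*20 = -26 + (44/(-3/(-13) + 2*(-13)) - 134/(-184))*20 = -26 + (44/(-3*(-1/13) - 26) - 134*(-1/184))*20 = -26 + (44/(3/13 - 26) + 67/92)*20 = -26 + (44/(-335/13) + 67/92)*20 = -26 + (44*(-13/335) + 67/92)*20 = -26 + (-572/335 + 67/92)*20 = -26 - 30179/30820*20 = -26 - 30179/1541 = -70245/1541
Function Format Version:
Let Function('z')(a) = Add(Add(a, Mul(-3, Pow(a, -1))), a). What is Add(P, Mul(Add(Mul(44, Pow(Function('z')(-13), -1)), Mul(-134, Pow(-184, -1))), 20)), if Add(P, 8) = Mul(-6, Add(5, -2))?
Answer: Rational(-70245, 1541) ≈ -45.584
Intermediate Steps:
Function('z')(a) = Add(Mul(-3, Pow(a, -1)), Mul(2, a))
P = -26 (P = Add(-8, Mul(-6, Add(5, -2))) = Add(-8, Mul(-6, 3)) = Add(-8, -18) = -26)
Add(P, Mul(Add(Mul(44, Pow(Function('z')(-13), -1)), Mul(-134, Pow(-184, -1))), 20)) = Add(-26, Mul(Add(Mul(44, Pow(Add(Mul(-3, Pow(-13, -1)), Mul(2, -13)), -1)), Mul(-134, Pow(-184, -1))), 20)) = Add(-26, Mul(Add(Mul(44, Pow(Add(Mul(-3, Rational(-1, 13)), -26), -1)), Mul(-134, Rational(-1, 184))), 20)) = Add(-26, Mul(Add(Mul(44, Pow(Add(Rational(3, 13), -26), -1)), Rational(67, 92)), 20)) = Add(-26, Mul(Add(Mul(44, Pow(Rational(-335, 13), -1)), Rational(67, 92)), 20)) = Add(-26, Mul(Add(Mul(44, Rational(-13, 335)), Rational(67, 92)), 20)) = Add(-26, Mul(Add(Rational(-572, 335), Rational(67, 92)), 20)) = Add(-26, Mul(Rational(-30179, 30820), 20)) = Add(-26, Rational(-30179, 1541)) = Rational(-70245, 1541)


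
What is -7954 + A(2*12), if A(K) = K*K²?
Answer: 5870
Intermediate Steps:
A(K) = K³
-7954 + A(2*12) = -7954 + (2*12)³ = -7954 + 24³ = -7954 + 13824 = 5870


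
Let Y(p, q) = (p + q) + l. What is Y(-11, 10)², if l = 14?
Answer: 169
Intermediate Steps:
Y(p, q) = 14 + p + q (Y(p, q) = (p + q) + 14 = 14 + p + q)
Y(-11, 10)² = (14 - 11 + 10)² = 13² = 169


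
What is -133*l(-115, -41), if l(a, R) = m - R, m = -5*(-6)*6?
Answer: -29393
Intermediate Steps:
m = 180 (m = 30*6 = 180)
l(a, R) = 180 - R
-133*l(-115, -41) = -133*(180 - 1*(-41)) = -133*(180 + 41) = -133*221 = -29393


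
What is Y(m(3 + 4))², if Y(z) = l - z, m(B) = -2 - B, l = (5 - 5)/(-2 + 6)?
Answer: 81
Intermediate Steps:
l = 0 (l = 0/4 = 0*(¼) = 0)
Y(z) = -z (Y(z) = 0 - z = -z)
Y(m(3 + 4))² = (-(-2 - (3 + 4)))² = (-(-2 - 1*7))² = (-(-2 - 7))² = (-1*(-9))² = 9² = 81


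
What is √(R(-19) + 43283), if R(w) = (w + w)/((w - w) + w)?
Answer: √43285 ≈ 208.05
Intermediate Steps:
R(w) = 2 (R(w) = (2*w)/(0 + w) = (2*w)/w = 2)
√(R(-19) + 43283) = √(2 + 43283) = √43285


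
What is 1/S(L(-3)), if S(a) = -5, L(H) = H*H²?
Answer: -⅕ ≈ -0.20000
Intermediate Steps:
L(H) = H³
1/S(L(-3)) = 1/(-5) = -⅕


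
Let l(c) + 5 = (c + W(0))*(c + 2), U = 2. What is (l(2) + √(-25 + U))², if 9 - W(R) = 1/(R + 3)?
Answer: 12562/9 + 226*I*√23/3 ≈ 1395.8 + 361.29*I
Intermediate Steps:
W(R) = 9 - 1/(3 + R) (W(R) = 9 - 1/(R + 3) = 9 - 1/(3 + R))
l(c) = -5 + (2 + c)*(26/3 + c) (l(c) = -5 + (c + (26 + 9*0)/(3 + 0))*(c + 2) = -5 + (c + (26 + 0)/3)*(2 + c) = -5 + (c + (⅓)*26)*(2 + c) = -5 + (c + 26/3)*(2 + c) = -5 + (26/3 + c)*(2 + c) = -5 + (2 + c)*(26/3 + c))
(l(2) + √(-25 + U))² = ((37/3 + 2² + (32/3)*2) + √(-25 + 2))² = ((37/3 + 4 + 64/3) + √(-23))² = (113/3 + I*√23)²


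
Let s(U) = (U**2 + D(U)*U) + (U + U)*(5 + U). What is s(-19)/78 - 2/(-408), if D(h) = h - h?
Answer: 10125/884 ≈ 11.454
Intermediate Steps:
D(h) = 0
s(U) = U**2 + 2*U*(5 + U) (s(U) = (U**2 + 0*U) + (U + U)*(5 + U) = (U**2 + 0) + (2*U)*(5 + U) = U**2 + 2*U*(5 + U))
s(-19)/78 - 2/(-408) = -19*(10 + 3*(-19))/78 - 2/(-408) = -19*(10 - 57)*(1/78) - 2*(-1/408) = -19*(-47)*(1/78) + 1/204 = 893*(1/78) + 1/204 = 893/78 + 1/204 = 10125/884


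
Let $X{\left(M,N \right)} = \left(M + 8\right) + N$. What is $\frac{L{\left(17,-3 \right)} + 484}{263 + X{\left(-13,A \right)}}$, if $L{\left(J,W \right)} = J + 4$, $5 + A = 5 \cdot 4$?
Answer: $\frac{505}{273} \approx 1.8498$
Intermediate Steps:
$A = 15$ ($A = -5 + 5 \cdot 4 = -5 + 20 = 15$)
$X{\left(M,N \right)} = 8 + M + N$ ($X{\left(M,N \right)} = \left(8 + M\right) + N = 8 + M + N$)
$L{\left(J,W \right)} = 4 + J$
$\frac{L{\left(17,-3 \right)} + 484}{263 + X{\left(-13,A \right)}} = \frac{\left(4 + 17\right) + 484}{263 + \left(8 - 13 + 15\right)} = \frac{21 + 484}{263 + 10} = \frac{505}{273}$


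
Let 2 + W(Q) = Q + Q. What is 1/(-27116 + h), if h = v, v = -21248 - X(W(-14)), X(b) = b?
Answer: -1/48334 ≈ -2.0689e-5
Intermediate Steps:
W(Q) = -2 + 2*Q (W(Q) = -2 + (Q + Q) = -2 + 2*Q)
v = -21218 (v = -21248 - (-2 + 2*(-14)) = -21248 - (-2 - 28) = -21248 - 1*(-30) = -21248 + 30 = -21218)
h = -21218
1/(-27116 + h) = 1/(-27116 - 21218) = 1/(-48334) = -1/48334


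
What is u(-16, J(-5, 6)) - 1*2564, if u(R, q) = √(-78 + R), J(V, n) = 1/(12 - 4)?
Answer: -2564 + I*√94 ≈ -2564.0 + 9.6954*I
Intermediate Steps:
J(V, n) = ⅛ (J(V, n) = 1/8 = ⅛)
u(-16, J(-5, 6)) - 1*2564 = √(-78 - 16) - 1*2564 = √(-94) - 2564 = I*√94 - 2564 = -2564 + I*√94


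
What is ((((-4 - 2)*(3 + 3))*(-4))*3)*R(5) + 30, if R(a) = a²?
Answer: 10830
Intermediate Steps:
((((-4 - 2)*(3 + 3))*(-4))*3)*R(5) + 30 = ((((-4 - 2)*(3 + 3))*(-4))*3)*5² + 30 = ((-6*6*(-4))*3)*25 + 30 = (-36*(-4)*3)*25 + 30 = (144*3)*25 + 30 = 432*25 + 30 = 10800 + 30 = 10830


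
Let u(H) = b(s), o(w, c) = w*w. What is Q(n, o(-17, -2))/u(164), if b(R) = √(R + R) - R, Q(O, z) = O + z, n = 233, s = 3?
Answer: -522 - 174*√6 ≈ -948.21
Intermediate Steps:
o(w, c) = w²
b(R) = -R + √2*√R (b(R) = √(2*R) - R = √2*√R - R = -R + √2*√R)
u(H) = -3 + √6 (u(H) = -1*3 + √2*√3 = -3 + √6)
Q(n, o(-17, -2))/u(164) = (233 + (-17)²)/(-3 + √6) = (233 + 289)/(-3 + √6) = 522/(-3 + √6)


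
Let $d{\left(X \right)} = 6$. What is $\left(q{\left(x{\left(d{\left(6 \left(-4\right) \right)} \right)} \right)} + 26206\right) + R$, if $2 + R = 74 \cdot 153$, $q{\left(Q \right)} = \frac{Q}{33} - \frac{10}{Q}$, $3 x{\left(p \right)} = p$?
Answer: $\frac{1238195}{33} \approx 37521.0$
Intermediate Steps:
$x{\left(p \right)} = \frac{p}{3}$
$q{\left(Q \right)} = - \frac{10}{Q} + \frac{Q}{33}$ ($q{\left(Q \right)} = Q \frac{1}{33} - \frac{10}{Q} = \frac{Q}{33} - \frac{10}{Q} = - \frac{10}{Q} + \frac{Q}{33}$)
$R = 11320$ ($R = -2 + 74 \cdot 153 = -2 + 11322 = 11320$)
$\left(q{\left(x{\left(d{\left(6 \left(-4\right) \right)} \right)} \right)} + 26206\right) + R = \left(\left(- \frac{10}{\frac{1}{3} \cdot 6} + \frac{\frac{1}{3} \cdot 6}{33}\right) + 26206\right) + 11320 = \left(\left(- \frac{10}{2} + \frac{1}{33} \cdot 2\right) + 26206\right) + 11320 = \left(\left(\left(-10\right) \frac{1}{2} + \frac{2}{33}\right) + 26206\right) + 11320 = \left(\left(-5 + \frac{2}{33}\right) + 26206\right) + 11320 = \left(- \frac{163}{33} + 26206\right) + 11320 = \frac{864635}{33} + 11320 = \frac{1238195}{33}$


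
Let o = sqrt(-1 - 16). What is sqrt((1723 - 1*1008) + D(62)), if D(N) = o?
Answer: sqrt(715 + I*sqrt(17)) ≈ 26.74 + 0.0771*I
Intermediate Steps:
o = I*sqrt(17) (o = sqrt(-17) = I*sqrt(17) ≈ 4.1231*I)
D(N) = I*sqrt(17)
sqrt((1723 - 1*1008) + D(62)) = sqrt((1723 - 1*1008) + I*sqrt(17)) = sqrt((1723 - 1008) + I*sqrt(17)) = sqrt(715 + I*sqrt(17))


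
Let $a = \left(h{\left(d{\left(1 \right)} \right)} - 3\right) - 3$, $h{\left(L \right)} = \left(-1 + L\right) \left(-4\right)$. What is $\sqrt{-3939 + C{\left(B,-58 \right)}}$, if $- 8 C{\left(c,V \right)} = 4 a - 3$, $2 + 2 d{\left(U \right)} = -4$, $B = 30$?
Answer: $\frac{i \sqrt{63098}}{4} \approx 62.798 i$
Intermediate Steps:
$d{\left(U \right)} = -3$ ($d{\left(U \right)} = -1 + \frac{1}{2} \left(-4\right) = -1 - 2 = -3$)
$h{\left(L \right)} = 4 - 4 L$
$a = 10$ ($a = \left(\left(4 - -12\right) - 3\right) - 3 = \left(\left(4 + 12\right) - 3\right) - 3 = \left(16 - 3\right) - 3 = 13 - 3 = 10$)
$C{\left(c,V \right)} = - \frac{37}{8}$ ($C{\left(c,V \right)} = - \frac{4 \cdot 10 - 3}{8} = - \frac{40 - 3}{8} = \left(- \frac{1}{8}\right) 37 = - \frac{37}{8}$)
$\sqrt{-3939 + C{\left(B,-58 \right)}} = \sqrt{-3939 - \frac{37}{8}} = \sqrt{- \frac{31549}{8}} = \frac{i \sqrt{63098}}{4}$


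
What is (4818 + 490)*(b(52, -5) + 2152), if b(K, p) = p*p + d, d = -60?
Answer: 11237036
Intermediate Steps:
b(K, p) = -60 + p² (b(K, p) = p*p - 60 = p² - 60 = -60 + p²)
(4818 + 490)*(b(52, -5) + 2152) = (4818 + 490)*((-60 + (-5)²) + 2152) = 5308*((-60 + 25) + 2152) = 5308*(-35 + 2152) = 5308*2117 = 11237036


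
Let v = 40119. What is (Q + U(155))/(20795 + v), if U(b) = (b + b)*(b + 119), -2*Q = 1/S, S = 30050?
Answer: 5104893999/3660931400 ≈ 1.3944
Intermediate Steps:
Q = -1/60100 (Q = -1/2/30050 = -1/2*1/30050 = -1/60100 ≈ -1.6639e-5)
U(b) = 2*b*(119 + b) (U(b) = (2*b)*(119 + b) = 2*b*(119 + b))
(Q + U(155))/(20795 + v) = (-1/60100 + 2*155*(119 + 155))/(20795 + 40119) = (-1/60100 + 2*155*274)/60914 = (-1/60100 + 84940)*(1/60914) = (5104893999/60100)*(1/60914) = 5104893999/3660931400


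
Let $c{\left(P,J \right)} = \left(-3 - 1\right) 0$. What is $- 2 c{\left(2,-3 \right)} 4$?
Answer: $0$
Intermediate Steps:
$c{\left(P,J \right)} = 0$ ($c{\left(P,J \right)} = \left(-4\right) 0 = 0$)
$- 2 c{\left(2,-3 \right)} 4 = \left(-2\right) 0 \cdot 4 = 0 \cdot 4 = 0$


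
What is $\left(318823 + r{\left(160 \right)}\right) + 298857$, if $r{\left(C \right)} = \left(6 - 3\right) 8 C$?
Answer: $621520$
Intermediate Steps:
$r{\left(C \right)} = 24 C$ ($r{\left(C \right)} = 3 \cdot 8 C = 24 C$)
$\left(318823 + r{\left(160 \right)}\right) + 298857 = \left(318823 + 24 \cdot 160\right) + 298857 = \left(318823 + 3840\right) + 298857 = 322663 + 298857 = 621520$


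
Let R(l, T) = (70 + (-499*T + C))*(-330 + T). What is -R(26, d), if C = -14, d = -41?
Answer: 7611065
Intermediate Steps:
R(l, T) = (-330 + T)*(56 - 499*T) (R(l, T) = (70 + (-499*T - 14))*(-330 + T) = (70 + (-14 - 499*T))*(-330 + T) = (56 - 499*T)*(-330 + T) = (-330 + T)*(56 - 499*T))
-R(26, d) = -(-18480 - 499*(-41)² + 164726*(-41)) = -(-18480 - 499*1681 - 6753766) = -(-18480 - 838819 - 6753766) = -1*(-7611065) = 7611065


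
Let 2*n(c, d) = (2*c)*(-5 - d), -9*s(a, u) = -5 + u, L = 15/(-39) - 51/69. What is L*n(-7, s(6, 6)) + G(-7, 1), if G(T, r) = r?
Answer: -33599/897 ≈ -37.457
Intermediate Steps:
L = -336/299 (L = 15*(-1/39) - 51*1/69 = -5/13 - 17/23 = -336/299 ≈ -1.1237)
s(a, u) = 5/9 - u/9 (s(a, u) = -(-5 + u)/9 = 5/9 - u/9)
n(c, d) = c*(-5 - d) (n(c, d) = ((2*c)*(-5 - d))/2 = (2*c*(-5 - d))/2 = c*(-5 - d))
L*n(-7, s(6, 6)) + G(-7, 1) = -(-336)*(-7)*(5 + (5/9 - ⅑*6))/299 + 1 = -(-336)*(-7)*(5 + (5/9 - ⅔))/299 + 1 = -(-336)*(-7)*(5 - ⅑)/299 + 1 = -(-336)*(-7)*44/(299*9) + 1 = -336/299*308/9 + 1 = -34496/897 + 1 = -33599/897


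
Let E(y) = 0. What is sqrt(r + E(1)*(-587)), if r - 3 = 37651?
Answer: sqrt(37654) ≈ 194.05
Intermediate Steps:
r = 37654 (r = 3 + 37651 = 37654)
sqrt(r + E(1)*(-587)) = sqrt(37654 + 0*(-587)) = sqrt(37654 + 0) = sqrt(37654)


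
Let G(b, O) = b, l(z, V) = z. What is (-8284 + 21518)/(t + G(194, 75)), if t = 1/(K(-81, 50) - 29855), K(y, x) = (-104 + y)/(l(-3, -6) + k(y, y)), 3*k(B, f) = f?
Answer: 1185058381/17372018 ≈ 68.217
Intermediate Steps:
k(B, f) = f/3
K(y, x) = (-104 + y)/(-3 + y/3)
t = -6/179093 (t = 1/(3*(-104 - 81)/(-9 - 81) - 29855) = 1/(3*(-185)/(-90) - 29855) = 1/(3*(-1/90)*(-185) - 29855) = 1/(37/6 - 29855) = 1/(-179093/6) = -6/179093 ≈ -3.3502e-5)
(-8284 + 21518)/(t + G(194, 75)) = (-8284 + 21518)/(-6/179093 + 194) = 13234/(34744036/179093) = 13234*(179093/34744036) = 1185058381/17372018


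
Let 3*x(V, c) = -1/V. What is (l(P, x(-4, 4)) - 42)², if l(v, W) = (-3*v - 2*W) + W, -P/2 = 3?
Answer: 83521/144 ≈ 580.01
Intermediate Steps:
x(V, c) = -1/(3*V) (x(V, c) = (-1/V)/3 = -1/(3*V))
P = -6 (P = -2*3 = -6)
l(v, W) = -W - 3*v
(l(P, x(-4, 4)) - 42)² = ((-(-1)/(3*(-4)) - 3*(-6)) - 42)² = ((-(-1)*(-1)/(3*4) + 18) - 42)² = ((-1*1/12 + 18) - 42)² = ((-1/12 + 18) - 42)² = (215/12 - 42)² = (-289/12)² = 83521/144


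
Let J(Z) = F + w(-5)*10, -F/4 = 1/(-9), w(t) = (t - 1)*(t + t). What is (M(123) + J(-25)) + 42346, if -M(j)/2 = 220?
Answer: 382558/9 ≈ 42506.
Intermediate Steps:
M(j) = -440 (M(j) = -2*220 = -440)
w(t) = 2*t*(-1 + t) (w(t) = (-1 + t)*(2*t) = 2*t*(-1 + t))
F = 4/9 (F = -4/(-9) = -4*(-1)/9 = -4*(-⅑) = 4/9 ≈ 0.44444)
J(Z) = 5404/9 (J(Z) = 4/9 + (2*(-5)*(-1 - 5))*10 = 4/9 + (2*(-5)*(-6))*10 = 4/9 + 60*10 = 4/9 + 600 = 5404/9)
(M(123) + J(-25)) + 42346 = (-440 + 5404/9) + 42346 = 1444/9 + 42346 = 382558/9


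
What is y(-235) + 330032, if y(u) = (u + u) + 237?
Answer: 329799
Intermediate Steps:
y(u) = 237 + 2*u (y(u) = 2*u + 237 = 237 + 2*u)
y(-235) + 330032 = (237 + 2*(-235)) + 330032 = (237 - 470) + 330032 = -233 + 330032 = 329799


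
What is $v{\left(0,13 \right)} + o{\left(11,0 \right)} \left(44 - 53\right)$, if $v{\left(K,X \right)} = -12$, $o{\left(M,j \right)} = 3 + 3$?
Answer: $-66$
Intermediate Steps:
$o{\left(M,j \right)} = 6$
$v{\left(0,13 \right)} + o{\left(11,0 \right)} \left(44 - 53\right) = -12 + 6 \left(44 - 53\right) = -12 + 6 \left(-9\right) = -12 - 54 = -66$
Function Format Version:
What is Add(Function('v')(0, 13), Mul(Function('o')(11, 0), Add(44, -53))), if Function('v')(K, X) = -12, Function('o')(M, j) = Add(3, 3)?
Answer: -66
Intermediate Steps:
Function('o')(M, j) = 6
Add(Function('v')(0, 13), Mul(Function('o')(11, 0), Add(44, -53))) = Add(-12, Mul(6, Add(44, -53))) = Add(-12, Mul(6, -9)) = Add(-12, -54) = -66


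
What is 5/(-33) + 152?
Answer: 5011/33 ≈ 151.85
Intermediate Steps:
5/(-33) + 152 = -1/33*5 + 152 = -5/33 + 152 = 5011/33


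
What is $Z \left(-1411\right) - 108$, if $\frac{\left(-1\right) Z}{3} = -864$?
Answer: $-3657420$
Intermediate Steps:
$Z = 2592$ ($Z = \left(-3\right) \left(-864\right) = 2592$)
$Z \left(-1411\right) - 108 = 2592 \left(-1411\right) - 108 = -3657312 - 108 = -3657420$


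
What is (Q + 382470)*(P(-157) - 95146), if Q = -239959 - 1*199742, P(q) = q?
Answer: 5454285993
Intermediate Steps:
Q = -439701 (Q = -239959 - 199742 = -439701)
(Q + 382470)*(P(-157) - 95146) = (-439701 + 382470)*(-157 - 95146) = -57231*(-95303) = 5454285993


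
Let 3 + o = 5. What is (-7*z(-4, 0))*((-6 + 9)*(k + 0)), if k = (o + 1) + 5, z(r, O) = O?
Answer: 0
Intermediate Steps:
o = 2 (o = -3 + 5 = 2)
k = 8 (k = (2 + 1) + 5 = 3 + 5 = 8)
(-7*z(-4, 0))*((-6 + 9)*(k + 0)) = (-7*0)*((-6 + 9)*(8 + 0)) = 0*(3*8) = 0*24 = 0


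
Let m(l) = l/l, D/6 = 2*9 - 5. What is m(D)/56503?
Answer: 1/56503 ≈ 1.7698e-5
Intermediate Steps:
D = 78 (D = 6*(2*9 - 5) = 6*(18 - 5) = 6*13 = 78)
m(l) = 1
m(D)/56503 = 1/56503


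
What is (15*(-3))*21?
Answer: -945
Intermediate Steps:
(15*(-3))*21 = -45*21 = -945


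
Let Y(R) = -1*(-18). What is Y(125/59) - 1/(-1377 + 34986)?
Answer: 604961/33609 ≈ 18.000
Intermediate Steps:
Y(R) = 18
Y(125/59) - 1/(-1377 + 34986) = 18 - 1/(-1377 + 34986) = 18 - 1/33609 = 604961/33609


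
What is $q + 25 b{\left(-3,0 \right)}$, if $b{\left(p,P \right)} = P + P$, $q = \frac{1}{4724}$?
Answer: $\frac{1}{4724} \approx 0.00021168$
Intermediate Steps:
$q = \frac{1}{4724} \approx 0.00021168$
$b{\left(p,P \right)} = 2 P$
$q + 25 b{\left(-3,0 \right)} = \frac{1}{4724} + 25 \cdot 2 \cdot 0 = \frac{1}{4724} + 25 \cdot 0 = \frac{1}{4724} + 0 = \frac{1}{4724}$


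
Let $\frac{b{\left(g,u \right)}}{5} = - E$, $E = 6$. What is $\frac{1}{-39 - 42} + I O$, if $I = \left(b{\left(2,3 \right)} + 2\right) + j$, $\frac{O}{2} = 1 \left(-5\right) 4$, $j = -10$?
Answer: $\frac{123119}{81} \approx 1520.0$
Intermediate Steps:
$b{\left(g,u \right)} = -30$ ($b{\left(g,u \right)} = 5 \left(\left(-1\right) 6\right) = 5 \left(-6\right) = -30$)
$O = -40$ ($O = 2 \cdot 1 \left(-5\right) 4 = 2 \left(\left(-5\right) 4\right) = 2 \left(-20\right) = -40$)
$I = -38$ ($I = \left(-30 + 2\right) - 10 = -28 - 10 = -38$)
$\frac{1}{-39 - 42} + I O = \frac{1}{-39 - 42} - -1520 = \frac{1}{-81} + 1520 = - \frac{1}{81} + 1520 = \frac{123119}{81}$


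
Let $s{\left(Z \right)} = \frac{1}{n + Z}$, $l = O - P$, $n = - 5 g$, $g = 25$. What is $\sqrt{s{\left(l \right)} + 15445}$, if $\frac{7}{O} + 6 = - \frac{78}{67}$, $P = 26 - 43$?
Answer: $\frac{5 \sqrt{5849283061}}{3077} \approx 124.28$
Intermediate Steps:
$n = -125$ ($n = \left(-5\right) 25 = -125$)
$P = -17$ ($P = 26 - 43 = -17$)
$O = - \frac{469}{480}$ ($O = \frac{7}{-6 - \frac{78}{67}} = \frac{7}{- \frac{480}{67}} = 7 \left(- \frac{67}{480}\right) = - \frac{469}{480} \approx -0.97708$)
$l = \frac{7691}{480}$ ($l = - \frac{469}{480} - -17 = - \frac{469}{480} + 17 = \frac{7691}{480} \approx 16.023$)
$s{\left(Z \right)} = \frac{1}{-125 + Z}$
$\sqrt{s{\left(l \right)} + 15445} = \sqrt{\frac{1}{-125 + \frac{7691}{480}} + 15445} = \sqrt{\frac{1}{- \frac{52309}{480}} + 15445} = \sqrt{- \frac{480}{52309} + 15445} = \sqrt{\frac{807912025}{52309}} = \frac{5 \sqrt{5849283061}}{3077}$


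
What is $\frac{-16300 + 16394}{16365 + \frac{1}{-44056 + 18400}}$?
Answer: $\frac{2411664}{419860439} \approx 0.005744$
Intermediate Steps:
$\frac{-16300 + 16394}{16365 + \frac{1}{-44056 + 18400}} = \frac{94}{16365 + \frac{1}{-25656}} = \frac{94}{16365 - \frac{1}{25656}} = \frac{94}{\frac{419860439}{25656}} = 94 \cdot \frac{25656}{419860439} = \frac{2411664}{419860439}$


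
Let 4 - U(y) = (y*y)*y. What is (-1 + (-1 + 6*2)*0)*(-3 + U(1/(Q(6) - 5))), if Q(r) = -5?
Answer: -1001/1000 ≈ -1.0010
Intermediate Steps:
U(y) = 4 - y**3 (U(y) = 4 - y*y*y = 4 - y**2*y = 4 - y**3)
(-1 + (-1 + 6*2)*0)*(-3 + U(1/(Q(6) - 5))) = (-1 + (-1 + 6*2)*0)*(-3 + (4 - (1/(-5 - 5))**3)) = (-1 + (-1 + 12)*0)*(-3 + (4 - (1/(-10))**3)) = (-1 + 11*0)*(-3 + (4 - (-1/10)**3)) = (-1 + 0)*(-3 + (4 - 1*(-1/1000))) = -(-3 + (4 + 1/1000)) = -(-3 + 4001/1000) = -1*1001/1000 = -1001/1000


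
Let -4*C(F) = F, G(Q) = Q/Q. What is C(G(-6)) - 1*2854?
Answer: -11417/4 ≈ -2854.3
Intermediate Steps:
G(Q) = 1
C(F) = -F/4
C(G(-6)) - 1*2854 = -¼*1 - 1*2854 = -¼ - 2854 = -11417/4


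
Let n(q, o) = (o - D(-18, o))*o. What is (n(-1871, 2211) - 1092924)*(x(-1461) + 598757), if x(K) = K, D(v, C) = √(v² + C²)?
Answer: 2267094905712 - 3961864368*√543205 ≈ -6.5290e+11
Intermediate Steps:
D(v, C) = √(C² + v²)
n(q, o) = o*(o - √(324 + o²)) (n(q, o) = (o - √(o² + (-18)²))*o = (o - √(o² + 324))*o = (o - √(324 + o²))*o = o*(o - √(324 + o²)))
(n(-1871, 2211) - 1092924)*(x(-1461) + 598757) = (2211*(2211 - √(324 + 2211²)) - 1092924)*(-1461 + 598757) = (2211*(2211 - √(324 + 4888521)) - 1092924)*597296 = (2211*(2211 - √4888845) - 1092924)*597296 = (2211*(2211 - 3*√543205) - 1092924)*597296 = ((4888521 - 6633*√543205) - 1092924)*597296 = (3795597 - 6633*√543205)*597296 = 2267094905712 - 3961864368*√543205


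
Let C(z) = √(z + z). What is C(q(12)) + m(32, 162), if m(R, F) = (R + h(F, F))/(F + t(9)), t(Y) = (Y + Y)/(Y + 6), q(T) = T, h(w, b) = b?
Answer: 485/408 + 2*√6 ≈ 6.0877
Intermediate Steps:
t(Y) = 2*Y/(6 + Y) (t(Y) = (2*Y)/(6 + Y) = 2*Y/(6 + Y))
C(z) = √2*√z (C(z) = √(2*z) = √2*√z)
m(R, F) = (F + R)/(6/5 + F) (m(R, F) = (R + F)/(F + 2*9/(6 + 9)) = (F + R)/(F + 2*9/15) = (F + R)/(F + 2*9*(1/15)) = (F + R)/(F + 6/5) = (F + R)/(6/5 + F))
C(q(12)) + m(32, 162) = √2*√12 + 5*(162 + 32)/(6 + 5*162) = √2*(2*√3) + 5*194/(6 + 810) = 2*√6 + 5*194/816 = 2*√6 + 5*(1/816)*194 = 2*√6 + 485/408 = 485/408 + 2*√6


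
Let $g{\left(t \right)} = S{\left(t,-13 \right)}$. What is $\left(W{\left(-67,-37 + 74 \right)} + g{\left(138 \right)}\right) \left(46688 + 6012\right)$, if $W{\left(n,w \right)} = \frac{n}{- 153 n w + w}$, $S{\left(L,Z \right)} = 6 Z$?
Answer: $- \frac{389813191325}{94831} \approx -4.1106 \cdot 10^{6}$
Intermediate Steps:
$g{\left(t \right)} = -78$ ($g{\left(t \right)} = 6 \left(-13\right) = -78$)
$W{\left(n,w \right)} = \frac{n}{w - 153 n w}$ ($W{\left(n,w \right)} = \frac{n}{- 153 n w + w} = \frac{n}{w - 153 n w}$)
$\left(W{\left(-67,-37 + 74 \right)} + g{\left(138 \right)}\right) \left(46688 + 6012\right) = \left(\left(-1\right) \left(-67\right) \frac{1}{-37 + 74} \frac{1}{-1 + 153 \left(-67\right)} - 78\right) \left(46688 + 6012\right) = \left(\left(-1\right) \left(-67\right) \frac{1}{37} \frac{1}{-1 - 10251} - 78\right) 52700 = \left(\left(-1\right) \left(-67\right) \frac{1}{37} \frac{1}{-10252} - 78\right) 52700 = \left(\left(-1\right) \left(-67\right) \frac{1}{37} \left(- \frac{1}{10252}\right) - 78\right) 52700 = \left(- \frac{67}{379324} - 78\right) 52700 = \left(- \frac{29587339}{379324}\right) 52700 = - \frac{389813191325}{94831}$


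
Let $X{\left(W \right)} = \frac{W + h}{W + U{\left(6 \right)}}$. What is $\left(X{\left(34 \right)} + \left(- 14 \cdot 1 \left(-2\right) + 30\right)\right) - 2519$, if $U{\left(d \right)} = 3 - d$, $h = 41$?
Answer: $- \frac{76216}{31} \approx -2458.6$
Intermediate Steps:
$X{\left(W \right)} = \frac{41 + W}{-3 + W}$ ($X{\left(W \right)} = \frac{W + 41}{W + \left(3 - 6\right)} = \frac{41 + W}{W + \left(3 - 6\right)} = \frac{41 + W}{W - 3} = \frac{41 + W}{-3 + W}$)
$\left(X{\left(34 \right)} + \left(- 14 \cdot 1 \left(-2\right) + 30\right)\right) - 2519 = \left(\frac{41 + 34}{-3 + 34} + \left(- 14 \cdot 1 \left(-2\right) + 30\right)\right) - 2519 = \left(\frac{1}{31} \cdot 75 + \left(\left(-14\right) \left(-2\right) + 30\right)\right) - 2519 = \left(\frac{1}{31} \cdot 75 + \left(28 + 30\right)\right) - 2519 = \left(\frac{75}{31} + 58\right) - 2519 = \frac{1873}{31} - 2519 = - \frac{76216}{31}$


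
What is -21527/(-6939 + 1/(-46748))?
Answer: 1006344196/324384373 ≈ 3.1023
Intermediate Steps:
-21527/(-6939 + 1/(-46748)) = -21527/(-6939 - 1/46748) = -21527/(-324384373/46748) = -21527*(-46748/324384373) = 1006344196/324384373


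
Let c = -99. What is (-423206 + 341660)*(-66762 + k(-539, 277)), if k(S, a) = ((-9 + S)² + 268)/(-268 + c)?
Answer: 2022522321396/367 ≈ 5.5110e+9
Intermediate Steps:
k(S, a) = -268/367 - (-9 + S)²/367 (k(S, a) = ((-9 + S)² + 268)/(-268 - 99) = (268 + (-9 + S)²)/(-367) = (268 + (-9 + S)²)*(-1/367) = -268/367 - (-9 + S)²/367)
(-423206 + 341660)*(-66762 + k(-539, 277)) = (-423206 + 341660)*(-66762 + (-268/367 - (-9 - 539)²/367)) = -81546*(-66762 + (-268/367 - 1/367*(-548)²)) = -81546*(-66762 + (-268/367 - 1/367*300304)) = -81546*(-66762 + (-268/367 - 300304/367)) = -81546*(-66762 - 300572/367) = -81546*(-24802226/367) = 2022522321396/367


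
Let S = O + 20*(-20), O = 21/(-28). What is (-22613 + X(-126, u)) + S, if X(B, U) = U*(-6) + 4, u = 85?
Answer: -94079/4 ≈ -23520.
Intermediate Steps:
O = -¾ (O = 21*(-1/28) = -¾ ≈ -0.75000)
S = -1603/4 (S = -¾ + 20*(-20) = -¾ - 400 = -1603/4 ≈ -400.75)
X(B, U) = 4 - 6*U (X(B, U) = -6*U + 4 = 4 - 6*U)
(-22613 + X(-126, u)) + S = (-22613 + (4 - 6*85)) - 1603/4 = (-22613 + (4 - 510)) - 1603/4 = (-22613 - 506) - 1603/4 = -23119 - 1603/4 = -94079/4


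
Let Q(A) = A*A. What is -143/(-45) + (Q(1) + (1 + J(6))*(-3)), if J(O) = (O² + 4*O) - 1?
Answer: -7912/45 ≈ -175.82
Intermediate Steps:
J(O) = -1 + O² + 4*O
Q(A) = A²
-143/(-45) + (Q(1) + (1 + J(6))*(-3)) = -143/(-45) + (1² + (1 + (-1 + 6² + 4*6))*(-3)) = -143*(-1/45) + (1 + (1 + (-1 + 36 + 24))*(-3)) = 143/45 + (1 + (1 + 59)*(-3)) = 143/45 + (1 + 60*(-3)) = 143/45 + (1 - 180) = 143/45 - 179 = -7912/45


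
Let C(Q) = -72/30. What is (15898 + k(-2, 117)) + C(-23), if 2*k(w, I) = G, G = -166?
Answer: 79063/5 ≈ 15813.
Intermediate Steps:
C(Q) = -12/5 (C(Q) = -72*1/30 = -12/5)
k(w, I) = -83 (k(w, I) = (1/2)*(-166) = -83)
(15898 + k(-2, 117)) + C(-23) = (15898 - 83) - 12/5 = 15815 - 12/5 = 79063/5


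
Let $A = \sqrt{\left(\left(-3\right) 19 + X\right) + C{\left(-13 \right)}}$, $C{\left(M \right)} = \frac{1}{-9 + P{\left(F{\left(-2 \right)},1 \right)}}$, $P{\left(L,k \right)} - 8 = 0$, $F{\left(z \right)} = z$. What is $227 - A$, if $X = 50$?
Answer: $227 - 2 i \sqrt{2} \approx 227.0 - 2.8284 i$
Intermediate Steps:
$P{\left(L,k \right)} = 8$ ($P{\left(L,k \right)} = 8 + 0 = 8$)
$C{\left(M \right)} = -1$ ($C{\left(M \right)} = \frac{1}{-9 + 8} = \frac{1}{-1} = -1$)
$A = 2 i \sqrt{2}$ ($A = \sqrt{\left(\left(-3\right) 19 + 50\right) - 1} = \sqrt{\left(-57 + 50\right) - 1} = \sqrt{-7 - 1} = \sqrt{-8} = 2 i \sqrt{2} \approx 2.8284 i$)
$227 - A = 227 - 2 i \sqrt{2}$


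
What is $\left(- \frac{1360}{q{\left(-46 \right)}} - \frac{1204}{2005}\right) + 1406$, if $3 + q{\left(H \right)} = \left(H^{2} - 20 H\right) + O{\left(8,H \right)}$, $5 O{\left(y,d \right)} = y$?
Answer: $\frac{42741239898}{30421865} \approx 1405.0$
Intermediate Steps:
$O{\left(y,d \right)} = \frac{y}{5}$
$q{\left(H \right)} = - \frac{7}{5} + H^{2} - 20 H$ ($q{\left(H \right)} = -3 + \left(\left(H^{2} - 20 H\right) + \frac{1}{5} \cdot 8\right) = -3 + \left(\left(H^{2} - 20 H\right) + \frac{8}{5}\right) = -3 + \left(\frac{8}{5} + H^{2} - 20 H\right) = - \frac{7}{5} + H^{2} - 20 H$)
$\left(- \frac{1360}{q{\left(-46 \right)}} - \frac{1204}{2005}\right) + 1406 = \left(- \frac{1360}{- \frac{7}{5} + \left(-46\right)^{2} - -920} - \frac{1204}{2005}\right) + 1406 = \left(- \frac{1360}{- \frac{7}{5} + 2116 + 920} - \frac{1204}{2005}\right) + 1406 = \left(- \frac{1360}{\frac{15173}{5}} - \frac{1204}{2005}\right) + 1406 = \left(\left(-1360\right) \frac{5}{15173} - \frac{1204}{2005}\right) + 1406 = \left(- \frac{6800}{15173} - \frac{1204}{2005}\right) + 1406 = - \frac{31902292}{30421865} + 1406 = \frac{42741239898}{30421865}$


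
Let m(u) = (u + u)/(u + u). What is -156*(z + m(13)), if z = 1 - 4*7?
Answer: 4056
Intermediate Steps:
m(u) = 1 (m(u) = (2*u)/((2*u)) = (2*u)*(1/(2*u)) = 1)
z = -27 (z = 1 - 28 = -27)
-156*(z + m(13)) = -156*(-27 + 1) = -156*(-26) = 4056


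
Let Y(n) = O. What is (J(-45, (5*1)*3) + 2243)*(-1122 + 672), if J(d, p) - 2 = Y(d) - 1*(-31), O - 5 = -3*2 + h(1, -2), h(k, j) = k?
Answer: -1024200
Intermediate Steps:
O = 0 (O = 5 + (-3*2 + 1) = 5 + (-6 + 1) = 5 - 5 = 0)
Y(n) = 0
J(d, p) = 33 (J(d, p) = 2 + (0 - 1*(-31)) = 2 + (0 + 31) = 2 + 31 = 33)
(J(-45, (5*1)*3) + 2243)*(-1122 + 672) = (33 + 2243)*(-1122 + 672) = 2276*(-450) = -1024200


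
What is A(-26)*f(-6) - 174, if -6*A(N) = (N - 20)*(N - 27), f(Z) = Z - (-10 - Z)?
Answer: 1916/3 ≈ 638.67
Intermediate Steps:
f(Z) = 10 + 2*Z (f(Z) = Z + (10 + Z) = 10 + 2*Z)
A(N) = -(-27 + N)*(-20 + N)/6 (A(N) = -(N - 20)*(N - 27)/6 = -(-20 + N)*(-27 + N)/6 = -(-27 + N)*(-20 + N)/6)
A(-26)*f(-6) - 174 = (-90 - ⅙*(-26)² + (47/6)*(-26))*(10 + 2*(-6)) - 174 = (-90 - ⅙*676 - 611/3)*(10 - 12) - 174 = (-90 - 338/3 - 611/3)*(-2) - 174 = -1219/3*(-2) - 174 = 2438/3 - 174 = 1916/3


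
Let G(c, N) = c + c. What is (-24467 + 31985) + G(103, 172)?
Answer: 7724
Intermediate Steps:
G(c, N) = 2*c
(-24467 + 31985) + G(103, 172) = (-24467 + 31985) + 2*103 = 7518 + 206 = 7724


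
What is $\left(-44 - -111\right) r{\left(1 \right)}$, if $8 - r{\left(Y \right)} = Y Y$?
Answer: $469$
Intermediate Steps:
$r{\left(Y \right)} = 8 - Y^{2}$ ($r{\left(Y \right)} = 8 - Y Y = 8 - Y^{2}$)
$\left(-44 - -111\right) r{\left(1 \right)} = \left(-44 - -111\right) \left(8 - 1^{2}\right) = \left(-44 + 111\right) \left(8 - 1\right) = 67 \left(8 - 1\right) = 67 \cdot 7 = 469$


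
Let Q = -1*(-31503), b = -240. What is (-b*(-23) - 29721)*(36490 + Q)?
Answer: -2396141313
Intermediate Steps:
Q = 31503
(-b*(-23) - 29721)*(36490 + Q) = (-(-240)*(-23) - 29721)*(36490 + 31503) = (-1*5520 - 29721)*67993 = (-5520 - 29721)*67993 = -35241*67993 = -2396141313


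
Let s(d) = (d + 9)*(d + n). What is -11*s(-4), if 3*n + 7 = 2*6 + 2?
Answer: 275/3 ≈ 91.667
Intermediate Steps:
n = 7/3 (n = -7/3 + (2*6 + 2)/3 = -7/3 + (12 + 2)/3 = -7/3 + (⅓)*14 = -7/3 + 14/3 = 7/3 ≈ 2.3333)
s(d) = (9 + d)*(7/3 + d) (s(d) = (d + 9)*(d + 7/3) = (9 + d)*(7/3 + d))
-11*s(-4) = -11*(21 + (-4)² + (34/3)*(-4)) = -11*(21 + 16 - 136/3) = -11*(-25/3) = 275/3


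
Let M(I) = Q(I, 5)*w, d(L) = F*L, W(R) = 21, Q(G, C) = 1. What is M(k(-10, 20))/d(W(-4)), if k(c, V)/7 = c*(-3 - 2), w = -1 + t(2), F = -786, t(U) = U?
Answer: -1/16506 ≈ -6.0584e-5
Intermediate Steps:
w = 1 (w = -1 + 2 = 1)
d(L) = -786*L
k(c, V) = -35*c (k(c, V) = 7*(c*(-3 - 2)) = 7*(c*(-5)) = 7*(-5*c) = -35*c)
M(I) = 1 (M(I) = 1*1 = 1)
M(k(-10, 20))/d(W(-4)) = 1/(-786*21) = 1/(-16506) = 1*(-1/16506) = -1/16506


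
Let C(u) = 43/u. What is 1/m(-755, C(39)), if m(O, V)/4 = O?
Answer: -1/3020 ≈ -0.00033113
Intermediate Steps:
m(O, V) = 4*O
1/m(-755, C(39)) = 1/(4*(-755)) = 1/(-3020) = -1/3020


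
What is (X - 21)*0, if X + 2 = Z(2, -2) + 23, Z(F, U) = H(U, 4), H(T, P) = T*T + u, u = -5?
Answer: 0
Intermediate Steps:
H(T, P) = -5 + T² (H(T, P) = T*T - 5 = T² - 5 = -5 + T²)
Z(F, U) = -5 + U²
X = 20 (X = -2 + ((-5 + (-2)²) + 23) = -2 + ((-5 + 4) + 23) = -2 + (-1 + 23) = -2 + 22 = 20)
(X - 21)*0 = (20 - 21)*0 = -1*0 = 0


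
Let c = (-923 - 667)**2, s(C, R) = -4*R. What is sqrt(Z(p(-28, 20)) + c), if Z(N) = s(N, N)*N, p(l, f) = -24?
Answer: 6*sqrt(70161) ≈ 1589.3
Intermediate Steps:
c = 2528100 (c = (-1590)**2 = 2528100)
Z(N) = -4*N**2 (Z(N) = (-4*N)*N = -4*N**2)
sqrt(Z(p(-28, 20)) + c) = sqrt(-4*(-24)**2 + 2528100) = sqrt(-4*576 + 2528100) = sqrt(-2304 + 2528100) = sqrt(2525796) = 6*sqrt(70161)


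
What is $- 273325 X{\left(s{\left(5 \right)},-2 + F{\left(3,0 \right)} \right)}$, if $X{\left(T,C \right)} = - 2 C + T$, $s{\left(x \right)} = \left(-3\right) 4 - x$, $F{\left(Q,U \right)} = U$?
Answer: $3553225$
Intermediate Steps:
$s{\left(x \right)} = -12 - x$
$X{\left(T,C \right)} = T - 2 C$
$- 273325 X{\left(s{\left(5 \right)},-2 + F{\left(3,0 \right)} \right)} = - 273325 \left(\left(-12 - 5\right) - 2 \left(-2 + 0\right)\right) = - 273325 \left(\left(-12 - 5\right) - -4\right) = - 273325 \left(-17 + 4\right) = \left(-273325\right) \left(-13\right) = 3553225$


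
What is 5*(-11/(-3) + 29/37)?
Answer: 2470/111 ≈ 22.252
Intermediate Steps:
5*(-11/(-3) + 29/37) = 5*(-11*(-⅓) + 29*(1/37)) = 5*(11/3 + 29/37) = 5*(494/111) = 2470/111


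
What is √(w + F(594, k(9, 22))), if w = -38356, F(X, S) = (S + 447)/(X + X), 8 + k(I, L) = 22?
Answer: I*√1503693411/198 ≈ 195.85*I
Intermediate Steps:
k(I, L) = 14 (k(I, L) = -8 + 22 = 14)
F(X, S) = (447 + S)/(2*X) (F(X, S) = (447 + S)/((2*X)) = (447 + S)*(1/(2*X)) = (447 + S)/(2*X))
√(w + F(594, k(9, 22))) = √(-38356 + (½)*(447 + 14)/594) = √(-38356 + (½)*(1/594)*461) = √(-38356 + 461/1188) = √(-45566467/1188) = I*√1503693411/198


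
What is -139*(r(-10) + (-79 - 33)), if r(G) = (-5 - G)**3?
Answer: -1807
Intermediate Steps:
-139*(r(-10) + (-79 - 33)) = -139*(-(5 - 10)**3 + (-79 - 33)) = -139*(-1*(-5)**3 - 112) = -139*(-1*(-125) - 112) = -139*(125 - 112) = -139*13 = -1807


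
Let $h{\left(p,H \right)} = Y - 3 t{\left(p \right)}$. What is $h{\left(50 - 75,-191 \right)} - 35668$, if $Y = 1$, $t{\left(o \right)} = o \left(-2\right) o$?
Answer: $-31917$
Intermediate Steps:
$t{\left(o \right)} = - 2 o^{2}$ ($t{\left(o \right)} = - 2 o o = - 2 o^{2}$)
$h{\left(p,H \right)} = 1 + 6 p^{2}$ ($h{\left(p,H \right)} = 1 - 3 \left(- 2 p^{2}\right) = 1 + 6 p^{2}$)
$h{\left(50 - 75,-191 \right)} - 35668 = \left(1 + 6 \left(50 - 75\right)^{2}\right) - 35668 = \left(1 + 6 \left(-25\right)^{2}\right) - 35668 = \left(1 + 6 \cdot 625\right) - 35668 = \left(1 + 3750\right) - 35668 = 3751 - 35668 = -31917$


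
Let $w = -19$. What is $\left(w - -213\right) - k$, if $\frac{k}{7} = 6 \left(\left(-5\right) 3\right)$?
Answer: $824$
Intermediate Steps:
$k = -630$ ($k = 7 \cdot 6 \left(\left(-5\right) 3\right) = 7 \cdot 6 \left(-15\right) = 7 \left(-90\right) = -630$)
$\left(w - -213\right) - k = \left(-19 - -213\right) - -630 = \left(-19 + 213\right) + 630 = 194 + 630 = 824$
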